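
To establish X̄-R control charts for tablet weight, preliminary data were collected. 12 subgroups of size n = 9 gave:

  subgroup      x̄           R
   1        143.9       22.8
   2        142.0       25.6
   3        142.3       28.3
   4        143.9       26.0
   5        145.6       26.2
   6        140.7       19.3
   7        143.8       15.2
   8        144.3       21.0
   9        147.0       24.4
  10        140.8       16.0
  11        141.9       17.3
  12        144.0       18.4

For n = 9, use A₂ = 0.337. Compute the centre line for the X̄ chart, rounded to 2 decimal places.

143.35

X̄̄ = (143.9 + 142.0 + 142.3 + 143.9 + 145.6 + 140.7 + 143.8 + 144.3 + 147.0 + 140.8 + 141.9 + 144.0) / 12 = 1720.2000 / 12 = 143.3500
CL = X̄̄ = 143.3500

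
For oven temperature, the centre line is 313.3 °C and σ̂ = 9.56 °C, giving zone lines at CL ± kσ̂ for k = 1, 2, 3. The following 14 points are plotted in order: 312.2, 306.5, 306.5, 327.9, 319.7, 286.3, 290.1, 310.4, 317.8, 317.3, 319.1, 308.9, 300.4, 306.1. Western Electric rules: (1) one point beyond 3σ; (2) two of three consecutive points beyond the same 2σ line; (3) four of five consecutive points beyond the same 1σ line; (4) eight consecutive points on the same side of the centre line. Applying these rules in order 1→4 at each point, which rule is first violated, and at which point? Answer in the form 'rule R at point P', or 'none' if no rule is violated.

rule 2 at point 7

Zone of each point (C = within 1σ̂, B = 1σ̂–2σ̂, A = 2σ̂–3σ̂, * = beyond 3σ̂; sign = side of CL): 1:-C, 2:-C, 3:-C, 4:+B, 5:+C, 6:-A, 7:-A, 8:-C, 9:+C, 10:+C, 11:+C, 12:-C, 13:-B, 14:-C
Rule 2 (two of three consecutive points beyond the same 2σ limit) is satisfied at point 7.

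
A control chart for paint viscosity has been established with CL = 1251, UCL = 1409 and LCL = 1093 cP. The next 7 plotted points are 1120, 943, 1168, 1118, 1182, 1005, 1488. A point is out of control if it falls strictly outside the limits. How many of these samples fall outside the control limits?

3

Compare each point to [1093, 1409]: sample 2 = 943 < LCL; sample 6 = 1005 < LCL; sample 7 = 1488 > UCL.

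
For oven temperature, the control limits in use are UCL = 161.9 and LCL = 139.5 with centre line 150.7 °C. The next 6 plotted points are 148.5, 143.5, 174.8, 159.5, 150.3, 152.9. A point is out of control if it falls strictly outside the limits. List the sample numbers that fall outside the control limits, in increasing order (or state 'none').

Compare each point to [139.5, 161.9]: sample 3 = 174.8 > UCL.

3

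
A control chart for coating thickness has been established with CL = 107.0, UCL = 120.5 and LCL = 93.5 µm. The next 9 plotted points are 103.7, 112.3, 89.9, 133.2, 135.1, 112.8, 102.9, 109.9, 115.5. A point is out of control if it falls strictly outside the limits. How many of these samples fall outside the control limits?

3

Compare each point to [93.5, 120.5]: sample 3 = 89.9 < LCL; sample 4 = 133.2 > UCL; sample 5 = 135.1 > UCL.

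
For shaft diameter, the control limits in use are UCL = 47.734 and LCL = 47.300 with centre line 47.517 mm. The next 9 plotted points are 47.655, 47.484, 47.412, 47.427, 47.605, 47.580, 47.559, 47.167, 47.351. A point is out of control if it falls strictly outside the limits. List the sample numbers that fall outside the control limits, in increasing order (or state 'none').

8

Compare each point to [47.300, 47.734]: sample 8 = 47.167 < LCL.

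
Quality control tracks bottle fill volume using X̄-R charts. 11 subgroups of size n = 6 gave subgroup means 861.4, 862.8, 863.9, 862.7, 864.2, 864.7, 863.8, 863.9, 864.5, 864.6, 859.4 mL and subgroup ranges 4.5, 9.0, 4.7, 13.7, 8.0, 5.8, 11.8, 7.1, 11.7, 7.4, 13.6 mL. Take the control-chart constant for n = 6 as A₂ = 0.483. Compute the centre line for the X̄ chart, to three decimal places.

863.264

X̄̄ = (861.4 + 862.8 + 863.9 + 862.7 + 864.2 + 864.7 + 863.8 + 863.9 + 864.5 + 864.6 + 859.4) / 11 = 9495.9000 / 11 = 863.2636
CL = X̄̄ = 863.2636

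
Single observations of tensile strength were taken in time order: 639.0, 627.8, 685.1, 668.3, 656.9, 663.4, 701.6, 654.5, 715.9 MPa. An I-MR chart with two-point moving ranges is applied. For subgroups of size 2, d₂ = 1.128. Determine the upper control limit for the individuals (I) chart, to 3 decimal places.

X̄ = (639.0 + 627.8 + 685.1 + 668.3 + 656.9 + 663.4 + 701.6 + 654.5 + 715.9) / 9 = 668.0556
Moving ranges: 11.2, 57.3, 16.8, 11.4, 6.5, 38.2, 47.1, 61.4; M̄R̄ = 249.9000 / 8 = 31.2375
UCL = X̄ + 3·M̄R̄/d₂ = 668.0556 + 3 × 31.2375 / 1.128 = 751.1340

751.134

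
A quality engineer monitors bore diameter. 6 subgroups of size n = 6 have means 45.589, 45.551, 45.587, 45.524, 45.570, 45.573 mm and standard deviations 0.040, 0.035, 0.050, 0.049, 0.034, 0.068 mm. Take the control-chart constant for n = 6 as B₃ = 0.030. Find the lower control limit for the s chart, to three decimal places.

0.001

s̄ = (0.040 + 0.035 + 0.050 + 0.049 + 0.034 + 0.068) / 6 = 0.0460
LCL_s = B₃·s̄ = 0.030 × 0.0460 = 0.0014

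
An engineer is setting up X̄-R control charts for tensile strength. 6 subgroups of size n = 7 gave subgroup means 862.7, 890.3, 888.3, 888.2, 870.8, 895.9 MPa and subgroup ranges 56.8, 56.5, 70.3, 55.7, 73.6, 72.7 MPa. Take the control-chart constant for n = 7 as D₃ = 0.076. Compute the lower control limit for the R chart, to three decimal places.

R̄ = (56.8 + 56.5 + 70.3 + 55.7 + 73.6 + 72.7) / 6 = 385.6000 / 6 = 64.2667
LCL_R = D₃·R̄ = 0.076 × 64.2667 = 4.8843

4.884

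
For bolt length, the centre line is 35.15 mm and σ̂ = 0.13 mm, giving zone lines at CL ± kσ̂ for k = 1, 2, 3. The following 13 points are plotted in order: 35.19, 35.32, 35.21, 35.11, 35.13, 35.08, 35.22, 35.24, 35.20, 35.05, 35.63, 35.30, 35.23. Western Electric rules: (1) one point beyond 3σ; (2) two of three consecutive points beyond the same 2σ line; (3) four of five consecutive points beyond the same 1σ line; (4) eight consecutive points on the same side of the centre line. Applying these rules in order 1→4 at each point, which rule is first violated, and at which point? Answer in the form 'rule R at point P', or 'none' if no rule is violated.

Zone of each point (C = within 1σ̂, B = 1σ̂–2σ̂, A = 2σ̂–3σ̂, * = beyond 3σ̂; sign = side of CL): 1:+C, 2:+B, 3:+C, 4:-C, 5:-C, 6:-C, 7:+C, 8:+C, 9:+C, 10:-C, 11:+*, 12:+B, 13:+C
Rule 1 (one point beyond the 3σ limits) is satisfied at point 11.

rule 1 at point 11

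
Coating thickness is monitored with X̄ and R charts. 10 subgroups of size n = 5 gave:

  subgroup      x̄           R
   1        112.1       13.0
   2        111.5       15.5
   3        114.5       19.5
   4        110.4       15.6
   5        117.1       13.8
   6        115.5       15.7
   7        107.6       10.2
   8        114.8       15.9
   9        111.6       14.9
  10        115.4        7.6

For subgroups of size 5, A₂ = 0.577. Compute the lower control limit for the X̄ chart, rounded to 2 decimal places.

X̄̄ = (112.1 + 111.5 + 114.5 + 110.4 + 117.1 + 115.5 + 107.6 + 114.8 + 111.6 + 115.4) / 10 = 1130.5000 / 10 = 113.0500
R̄ = (13.0 + 15.5 + 19.5 + 15.6 + 13.8 + 15.7 + 10.2 + 15.9 + 14.9 + 7.6) / 10 = 141.7000 / 10 = 14.1700
LCL = X̄̄ − A₂·R̄ = 113.0500 − 0.577 × 14.1700 = 104.8739

104.87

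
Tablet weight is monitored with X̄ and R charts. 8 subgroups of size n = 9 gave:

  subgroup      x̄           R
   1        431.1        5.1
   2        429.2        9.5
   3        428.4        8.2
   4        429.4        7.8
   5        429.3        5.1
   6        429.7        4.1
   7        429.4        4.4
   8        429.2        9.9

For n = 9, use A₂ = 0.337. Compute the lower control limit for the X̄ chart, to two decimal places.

427.18

X̄̄ = (431.1 + 429.2 + 428.4 + 429.4 + 429.3 + 429.7 + 429.4 + 429.2) / 8 = 3435.7000 / 8 = 429.4625
R̄ = (5.1 + 9.5 + 8.2 + 7.8 + 5.1 + 4.1 + 4.4 + 9.9) / 8 = 54.1000 / 8 = 6.7625
LCL = X̄̄ − A₂·R̄ = 429.4625 − 0.337 × 6.7625 = 427.1835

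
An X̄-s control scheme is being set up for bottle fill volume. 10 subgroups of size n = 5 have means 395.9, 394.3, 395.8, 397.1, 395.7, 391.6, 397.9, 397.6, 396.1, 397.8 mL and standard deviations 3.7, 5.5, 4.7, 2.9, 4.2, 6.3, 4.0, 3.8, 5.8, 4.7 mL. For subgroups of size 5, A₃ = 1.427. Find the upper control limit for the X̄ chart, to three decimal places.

402.487

X̄̄ = (395.9 + 394.3 + 395.8 + 397.1 + 395.7 + 391.6 + 397.9 + 397.6 + 396.1 + 397.8) / 10 = 395.9800
s̄ = (3.7 + 5.5 + 4.7 + 2.9 + 4.2 + 6.3 + 4.0 + 3.8 + 5.8 + 4.7) / 10 = 4.5600
UCL = X̄̄ + A₃·s̄ = 395.9800 + 1.427 × 4.5600 = 402.4871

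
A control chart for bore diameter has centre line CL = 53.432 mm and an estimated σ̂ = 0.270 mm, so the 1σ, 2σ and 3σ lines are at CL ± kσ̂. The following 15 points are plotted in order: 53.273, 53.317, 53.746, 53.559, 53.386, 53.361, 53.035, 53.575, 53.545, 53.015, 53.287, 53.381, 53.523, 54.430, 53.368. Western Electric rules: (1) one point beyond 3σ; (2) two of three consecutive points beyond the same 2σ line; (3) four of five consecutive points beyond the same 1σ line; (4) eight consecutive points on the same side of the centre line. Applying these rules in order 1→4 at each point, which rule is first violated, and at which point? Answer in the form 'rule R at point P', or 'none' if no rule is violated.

Zone of each point (C = within 1σ̂, B = 1σ̂–2σ̂, A = 2σ̂–3σ̂, * = beyond 3σ̂; sign = side of CL): 1:-C, 2:-C, 3:+B, 4:+C, 5:-C, 6:-C, 7:-B, 8:+C, 9:+C, 10:-B, 11:-C, 12:-C, 13:+C, 14:+*, 15:-C
Rule 1 (one point beyond the 3σ limits) is satisfied at point 14.

rule 1 at point 14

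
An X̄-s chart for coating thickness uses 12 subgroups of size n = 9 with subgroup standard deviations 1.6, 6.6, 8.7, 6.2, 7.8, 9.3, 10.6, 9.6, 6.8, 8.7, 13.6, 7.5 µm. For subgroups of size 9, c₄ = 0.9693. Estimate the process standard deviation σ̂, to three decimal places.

8.339

s̄ = (1.6 + 6.6 + 8.7 + 6.2 + 7.8 + 9.3 + 10.6 + 9.6 + 6.8 + 8.7 + 13.6 + 7.5) / 12 = 8.0833
σ̂ = s̄ / c₄ = 8.0833 / 0.9693 = 8.3394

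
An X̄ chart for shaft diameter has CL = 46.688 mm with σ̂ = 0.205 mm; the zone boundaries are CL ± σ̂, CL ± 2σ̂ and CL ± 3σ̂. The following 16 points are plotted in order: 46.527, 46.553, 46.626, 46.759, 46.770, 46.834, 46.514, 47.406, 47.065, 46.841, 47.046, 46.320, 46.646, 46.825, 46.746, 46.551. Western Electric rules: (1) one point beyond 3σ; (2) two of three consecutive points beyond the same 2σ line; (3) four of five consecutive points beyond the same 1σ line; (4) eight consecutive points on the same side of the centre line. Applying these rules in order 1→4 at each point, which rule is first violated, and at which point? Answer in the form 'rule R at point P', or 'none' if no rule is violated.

Zone of each point (C = within 1σ̂, B = 1σ̂–2σ̂, A = 2σ̂–3σ̂, * = beyond 3σ̂; sign = side of CL): 1:-C, 2:-C, 3:-C, 4:+C, 5:+C, 6:+C, 7:-C, 8:+*, 9:+B, 10:+C, 11:+B, 12:-B, 13:-C, 14:+C, 15:+C, 16:-C
Rule 1 (one point beyond the 3σ limits) is satisfied at point 8.

rule 1 at point 8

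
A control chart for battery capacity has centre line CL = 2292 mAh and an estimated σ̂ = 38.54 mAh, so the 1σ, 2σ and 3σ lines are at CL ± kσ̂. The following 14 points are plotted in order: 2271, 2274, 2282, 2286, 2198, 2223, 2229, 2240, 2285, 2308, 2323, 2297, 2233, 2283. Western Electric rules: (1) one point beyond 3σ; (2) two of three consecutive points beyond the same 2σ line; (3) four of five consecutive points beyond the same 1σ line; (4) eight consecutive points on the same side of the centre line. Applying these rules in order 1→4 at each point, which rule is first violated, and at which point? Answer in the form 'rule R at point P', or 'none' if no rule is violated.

Zone of each point (C = within 1σ̂, B = 1σ̂–2σ̂, A = 2σ̂–3σ̂, * = beyond 3σ̂; sign = side of CL): 1:-C, 2:-C, 3:-C, 4:-C, 5:-A, 6:-B, 7:-B, 8:-B, 9:-C, 10:+C, 11:+C, 12:+C, 13:-B, 14:-C
Rule 3 (four of five consecutive points beyond the same 1σ limit) is satisfied at point 8.

rule 3 at point 8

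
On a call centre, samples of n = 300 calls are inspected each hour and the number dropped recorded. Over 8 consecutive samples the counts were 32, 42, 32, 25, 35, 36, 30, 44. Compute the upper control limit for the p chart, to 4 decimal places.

0.1703

p̄ = Σdᵢ / (k·n) = 276 / (8 × 300) = 0.11500
UCL = p̄ + 3·√(p̄(1−p̄)/n) = 0.11500 + 3 × √(0.11500×0.88500/300) = 0.11500 + 3 × 0.01842 = 0.17026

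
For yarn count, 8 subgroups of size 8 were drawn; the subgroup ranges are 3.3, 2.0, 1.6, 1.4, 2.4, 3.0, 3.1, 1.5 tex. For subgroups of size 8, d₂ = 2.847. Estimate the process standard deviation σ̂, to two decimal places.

R̄ = (3.3 + 2.0 + 1.6 + 1.4 + 2.4 + 3.0 + 3.1 + 1.5) / 8 = 2.2875
σ̂ = R̄ / d₂ = 2.2875 / 2.847 = 0.8035

0.80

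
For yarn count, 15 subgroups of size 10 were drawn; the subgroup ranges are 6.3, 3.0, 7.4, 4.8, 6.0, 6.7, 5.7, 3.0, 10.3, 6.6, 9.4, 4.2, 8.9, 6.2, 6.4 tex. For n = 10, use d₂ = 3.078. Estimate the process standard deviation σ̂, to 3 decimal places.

R̄ = (6.3 + 3.0 + 7.4 + 4.8 + 6.0 + 6.7 + 5.7 + 3.0 + 10.3 + 6.6 + 9.4 + 4.2 + 8.9 + 6.2 + 6.4) / 15 = 6.3267
σ̂ = R̄ / d₂ = 6.3267 / 3.078 = 2.0554

2.055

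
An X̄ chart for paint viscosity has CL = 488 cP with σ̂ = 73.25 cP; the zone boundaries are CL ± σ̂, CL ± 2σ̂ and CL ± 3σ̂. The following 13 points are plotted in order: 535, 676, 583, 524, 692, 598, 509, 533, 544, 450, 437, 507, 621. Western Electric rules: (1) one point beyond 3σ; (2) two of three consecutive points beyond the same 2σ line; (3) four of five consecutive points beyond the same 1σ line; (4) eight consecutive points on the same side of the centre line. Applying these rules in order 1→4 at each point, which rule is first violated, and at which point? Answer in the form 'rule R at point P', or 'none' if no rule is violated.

rule 3 at point 6

Zone of each point (C = within 1σ̂, B = 1σ̂–2σ̂, A = 2σ̂–3σ̂, * = beyond 3σ̂; sign = side of CL): 1:+C, 2:+A, 3:+B, 4:+C, 5:+A, 6:+B, 7:+C, 8:+C, 9:+C, 10:-C, 11:-C, 12:+C, 13:+B
Rule 3 (four of five consecutive points beyond the same 1σ limit) is satisfied at point 6.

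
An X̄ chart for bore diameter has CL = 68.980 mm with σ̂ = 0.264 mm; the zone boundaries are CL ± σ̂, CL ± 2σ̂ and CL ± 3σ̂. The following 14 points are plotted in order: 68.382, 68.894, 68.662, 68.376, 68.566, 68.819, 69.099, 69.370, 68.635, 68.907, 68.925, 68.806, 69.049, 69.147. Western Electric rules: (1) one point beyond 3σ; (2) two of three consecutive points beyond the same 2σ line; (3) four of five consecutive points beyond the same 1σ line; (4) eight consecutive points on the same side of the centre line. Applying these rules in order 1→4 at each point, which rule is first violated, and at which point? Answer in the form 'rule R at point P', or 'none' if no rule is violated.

rule 3 at point 5

Zone of each point (C = within 1σ̂, B = 1σ̂–2σ̂, A = 2σ̂–3σ̂, * = beyond 3σ̂; sign = side of CL): 1:-A, 2:-C, 3:-B, 4:-A, 5:-B, 6:-C, 7:+C, 8:+B, 9:-B, 10:-C, 11:-C, 12:-C, 13:+C, 14:+C
Rule 3 (four of five consecutive points beyond the same 1σ limit) is satisfied at point 5.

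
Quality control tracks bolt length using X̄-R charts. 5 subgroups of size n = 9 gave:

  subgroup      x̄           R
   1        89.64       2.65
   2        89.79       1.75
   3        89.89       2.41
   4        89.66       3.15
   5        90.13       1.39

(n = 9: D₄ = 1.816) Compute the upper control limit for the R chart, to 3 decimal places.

4.122

R̄ = (2.65 + 1.75 + 2.41 + 3.15 + 1.39) / 5 = 11.3500 / 5 = 2.2700
UCL_R = D₄·R̄ = 1.816 × 2.2700 = 4.1223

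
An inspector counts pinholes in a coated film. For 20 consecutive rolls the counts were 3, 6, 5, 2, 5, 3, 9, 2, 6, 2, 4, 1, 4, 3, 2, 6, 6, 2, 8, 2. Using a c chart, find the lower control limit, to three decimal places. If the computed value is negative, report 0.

c̄ = (3 + 6 + 5 + 2 + 5 + 3 + 9 + 2 + 6 + 2 + 4 + 1 + 4 + 3 + 2 + 6 + 6 + 2 + 8 + 2) / 20 = 81 / 20 = 4.0500
LCL = c̄ − 3√c̄ = 4.0500 − 3 × 2.0125 = -1.9874 → 0 (cannot be negative)

0.000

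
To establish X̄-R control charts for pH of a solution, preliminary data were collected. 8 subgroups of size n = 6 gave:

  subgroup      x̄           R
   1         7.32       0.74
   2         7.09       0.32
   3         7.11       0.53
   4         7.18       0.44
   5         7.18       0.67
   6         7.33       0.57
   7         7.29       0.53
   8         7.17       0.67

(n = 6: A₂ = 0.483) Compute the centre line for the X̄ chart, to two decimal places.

X̄̄ = (7.32 + 7.09 + 7.11 + 7.18 + 7.18 + 7.33 + 7.29 + 7.17) / 8 = 57.6700 / 8 = 7.2088
CL = X̄̄ = 7.2088

7.21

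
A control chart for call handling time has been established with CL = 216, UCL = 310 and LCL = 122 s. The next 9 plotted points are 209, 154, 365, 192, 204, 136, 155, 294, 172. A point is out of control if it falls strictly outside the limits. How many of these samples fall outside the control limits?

1

Compare each point to [122, 310]: sample 3 = 365 > UCL.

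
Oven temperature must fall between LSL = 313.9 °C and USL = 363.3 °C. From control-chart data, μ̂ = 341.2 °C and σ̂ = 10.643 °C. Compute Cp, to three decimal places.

Cp = (USL − LSL) / (6σ̂) = (363.3 − 313.9) / (6 × 10.643) = 49.4000 / 63.8580 = 0.7736

0.774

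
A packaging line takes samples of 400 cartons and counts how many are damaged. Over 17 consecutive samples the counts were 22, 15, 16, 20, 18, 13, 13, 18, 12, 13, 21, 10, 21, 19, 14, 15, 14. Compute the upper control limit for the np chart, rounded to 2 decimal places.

27.92

p̄ = Σdᵢ / (k·n) = 274 / (17 × 400) = 0.04029
UCL = np̄ + 3·√(np̄(1−p̄)) = 16.1176 + 3 × √(16.1176×0.95971) = 16.1176 + 3 × 3.9330 = 27.9165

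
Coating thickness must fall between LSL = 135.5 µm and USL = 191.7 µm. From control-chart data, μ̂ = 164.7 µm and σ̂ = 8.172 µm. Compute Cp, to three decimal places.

1.146

Cp = (USL − LSL) / (6σ̂) = (191.7 − 135.5) / (6 × 8.172) = 56.2000 / 49.0320 = 1.1462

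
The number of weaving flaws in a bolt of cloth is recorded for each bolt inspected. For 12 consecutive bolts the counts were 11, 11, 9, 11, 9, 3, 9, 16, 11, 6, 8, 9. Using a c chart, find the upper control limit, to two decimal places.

c̄ = (11 + 11 + 9 + 11 + 9 + 3 + 9 + 16 + 11 + 6 + 8 + 9) / 12 = 113 / 12 = 9.4167
UCL = c̄ + 3√c̄ = 9.4167 + 3 × √9.4167 = 9.4167 + 3 × 3.0687 = 18.6226

18.62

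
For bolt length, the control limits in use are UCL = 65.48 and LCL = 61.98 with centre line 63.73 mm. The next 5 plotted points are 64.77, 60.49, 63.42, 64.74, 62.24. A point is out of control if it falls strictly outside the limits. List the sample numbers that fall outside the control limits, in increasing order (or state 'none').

2

Compare each point to [61.98, 65.48]: sample 2 = 60.49 < LCL.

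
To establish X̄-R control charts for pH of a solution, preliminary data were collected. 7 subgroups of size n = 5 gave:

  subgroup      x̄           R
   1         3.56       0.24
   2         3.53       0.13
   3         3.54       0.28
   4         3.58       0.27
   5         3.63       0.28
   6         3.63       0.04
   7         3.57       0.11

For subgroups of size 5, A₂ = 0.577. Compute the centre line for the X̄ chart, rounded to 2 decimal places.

X̄̄ = (3.56 + 3.53 + 3.54 + 3.58 + 3.63 + 3.63 + 3.57) / 7 = 25.0400 / 7 = 3.5771
CL = X̄̄ = 3.5771

3.58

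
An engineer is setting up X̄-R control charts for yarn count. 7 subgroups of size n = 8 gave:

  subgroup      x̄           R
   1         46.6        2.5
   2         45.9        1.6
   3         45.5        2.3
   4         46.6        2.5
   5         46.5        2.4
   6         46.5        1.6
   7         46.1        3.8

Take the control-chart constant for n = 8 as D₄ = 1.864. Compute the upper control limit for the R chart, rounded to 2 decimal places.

R̄ = (2.5 + 1.6 + 2.3 + 2.5 + 2.4 + 1.6 + 3.8) / 7 = 16.7000 / 7 = 2.3857
UCL_R = D₄·R̄ = 1.864 × 2.3857 = 4.4470

4.45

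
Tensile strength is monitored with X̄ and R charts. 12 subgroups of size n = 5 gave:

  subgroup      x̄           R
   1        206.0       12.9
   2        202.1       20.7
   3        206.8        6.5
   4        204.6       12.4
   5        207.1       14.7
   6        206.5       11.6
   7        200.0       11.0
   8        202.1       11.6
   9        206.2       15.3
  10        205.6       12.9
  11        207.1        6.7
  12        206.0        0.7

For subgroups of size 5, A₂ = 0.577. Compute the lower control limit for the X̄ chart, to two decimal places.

X̄̄ = (206.0 + 202.1 + 206.8 + 204.6 + 207.1 + 206.5 + 200.0 + 202.1 + 206.2 + 205.6 + 207.1 + 206.0) / 12 = 2460.1000 / 12 = 205.0083
R̄ = (12.9 + 20.7 + 6.5 + 12.4 + 14.7 + 11.6 + 11.0 + 11.6 + 15.3 + 12.9 + 6.7 + 0.7) / 12 = 137.0000 / 12 = 11.4167
LCL = X̄̄ − A₂·R̄ = 205.0083 − 0.577 × 11.4167 = 198.4209

198.42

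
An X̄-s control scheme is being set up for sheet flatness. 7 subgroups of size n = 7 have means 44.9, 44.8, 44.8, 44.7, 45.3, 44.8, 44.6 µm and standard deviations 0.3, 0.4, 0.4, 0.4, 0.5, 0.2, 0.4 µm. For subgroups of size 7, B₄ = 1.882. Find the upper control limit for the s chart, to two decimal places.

0.70

s̄ = (0.3 + 0.4 + 0.4 + 0.4 + 0.5 + 0.2 + 0.4) / 7 = 0.3714
UCL_s = B₄·s̄ = 1.882 × 0.3714 = 0.6990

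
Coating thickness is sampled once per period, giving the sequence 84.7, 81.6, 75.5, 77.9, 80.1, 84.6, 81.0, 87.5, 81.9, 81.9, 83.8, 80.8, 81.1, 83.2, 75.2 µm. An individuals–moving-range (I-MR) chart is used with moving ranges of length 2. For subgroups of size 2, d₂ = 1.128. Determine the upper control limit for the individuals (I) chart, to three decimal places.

90.752

X̄ = (84.7 + 81.6 + 75.5 + 77.9 + 80.1 + 84.6 + 81.0 + 87.5 + 81.9 + 81.9 + 83.8 + 80.8 + 81.1 + 83.2 + 75.2) / 15 = 81.3867
Moving ranges: 3.1, 6.1, 2.4, 2.2, 4.5, 3.6, 6.5, 5.6, 0.0, 1.9, 3.0, 0.3, 2.1, 8.0; M̄R̄ = 49.3000 / 14 = 3.5214
UCL = X̄ + 3·M̄R̄/d₂ = 81.3867 + 3 × 3.5214 / 1.128 = 90.7522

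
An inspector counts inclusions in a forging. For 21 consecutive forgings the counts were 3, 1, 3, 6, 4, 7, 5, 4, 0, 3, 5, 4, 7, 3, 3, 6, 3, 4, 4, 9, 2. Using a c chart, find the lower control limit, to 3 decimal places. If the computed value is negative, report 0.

c̄ = (3 + 1 + 3 + 6 + 4 + 7 + 5 + 4 + 0 + 3 + 5 + 4 + 7 + 3 + 3 + 6 + 3 + 4 + 4 + 9 + 2) / 21 = 86 / 21 = 4.0952
LCL = c̄ − 3√c̄ = 4.0952 − 3 × 2.0237 = -1.9758 → 0 (cannot be negative)

0.000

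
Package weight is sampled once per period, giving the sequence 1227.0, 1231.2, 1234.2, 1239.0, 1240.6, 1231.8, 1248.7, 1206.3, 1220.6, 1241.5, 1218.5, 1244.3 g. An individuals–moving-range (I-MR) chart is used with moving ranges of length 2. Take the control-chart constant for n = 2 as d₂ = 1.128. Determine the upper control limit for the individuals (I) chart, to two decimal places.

1272.04

X̄ = (1227.0 + 1231.2 + 1234.2 + 1239.0 + 1240.6 + 1231.8 + 1248.7 + 1206.3 + 1220.6 + 1241.5 + 1218.5 + 1244.3) / 12 = 1231.9750
Moving ranges: 4.2, 3.0, 4.8, 1.6, 8.8, 16.9, 42.4, 14.3, 20.9, 23.0, 25.8; M̄R̄ = 165.7000 / 11 = 15.0636
UCL = X̄ + 3·M̄R̄/d₂ = 1231.9750 + 3 × 15.0636 / 1.128 = 1272.0379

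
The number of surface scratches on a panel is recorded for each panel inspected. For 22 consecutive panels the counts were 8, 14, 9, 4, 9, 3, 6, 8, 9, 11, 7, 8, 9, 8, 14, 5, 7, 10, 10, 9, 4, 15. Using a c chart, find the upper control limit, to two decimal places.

c̄ = (8 + 14 + 9 + 4 + 9 + 3 + 6 + 8 + 9 + 11 + 7 + 8 + 9 + 8 + 14 + 5 + 7 + 10 + 10 + 9 + 4 + 15) / 22 = 187 / 22 = 8.5000
UCL = c̄ + 3√c̄ = 8.5000 + 3 × √8.5000 = 8.5000 + 3 × 2.9155 = 17.2464

17.25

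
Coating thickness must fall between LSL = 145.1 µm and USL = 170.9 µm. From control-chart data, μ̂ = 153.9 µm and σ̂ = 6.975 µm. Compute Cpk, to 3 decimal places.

Cpu = (USL − μ̂) / (3σ̂) = (170.9 − 153.9) / (3 × 6.975) = 0.8124; Cpl = (μ̂ − LSL) / (3σ̂) = (153.9 − 145.1) / (3 × 6.975) = 0.4205; Cpk = min(Cpu, Cpl) = 0.4205

0.421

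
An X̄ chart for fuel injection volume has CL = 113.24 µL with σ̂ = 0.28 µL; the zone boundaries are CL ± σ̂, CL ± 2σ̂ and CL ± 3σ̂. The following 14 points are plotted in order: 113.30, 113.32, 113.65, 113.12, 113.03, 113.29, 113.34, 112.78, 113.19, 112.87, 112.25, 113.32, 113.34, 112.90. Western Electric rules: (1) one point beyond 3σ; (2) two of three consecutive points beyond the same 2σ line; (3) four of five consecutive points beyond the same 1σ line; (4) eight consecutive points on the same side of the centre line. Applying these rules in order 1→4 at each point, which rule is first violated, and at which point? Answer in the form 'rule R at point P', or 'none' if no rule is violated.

Zone of each point (C = within 1σ̂, B = 1σ̂–2σ̂, A = 2σ̂–3σ̂, * = beyond 3σ̂; sign = side of CL): 1:+C, 2:+C, 3:+B, 4:-C, 5:-C, 6:+C, 7:+C, 8:-B, 9:-C, 10:-B, 11:-*, 12:+C, 13:+C, 14:-B
Rule 1 (one point beyond the 3σ limits) is satisfied at point 11.

rule 1 at point 11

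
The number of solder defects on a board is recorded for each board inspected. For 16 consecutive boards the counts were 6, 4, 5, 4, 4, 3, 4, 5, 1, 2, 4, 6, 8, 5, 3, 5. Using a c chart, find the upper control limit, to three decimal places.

c̄ = (6 + 4 + 5 + 4 + 4 + 3 + 4 + 5 + 1 + 2 + 4 + 6 + 8 + 5 + 3 + 5) / 16 = 69 / 16 = 4.3125
UCL = c̄ + 3√c̄ = 4.3125 + 3 × √4.3125 = 4.3125 + 3 × 2.0767 = 10.5425

10.542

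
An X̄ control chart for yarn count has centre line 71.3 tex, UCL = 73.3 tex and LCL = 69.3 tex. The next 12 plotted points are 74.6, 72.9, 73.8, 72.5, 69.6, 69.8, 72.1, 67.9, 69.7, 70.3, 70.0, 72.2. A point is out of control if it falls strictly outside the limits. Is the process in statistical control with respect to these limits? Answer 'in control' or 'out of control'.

out of control

Compare each point to [69.3, 73.3]: sample 1 = 74.6 > UCL; sample 3 = 73.8 > UCL; sample 8 = 67.9 < LCL.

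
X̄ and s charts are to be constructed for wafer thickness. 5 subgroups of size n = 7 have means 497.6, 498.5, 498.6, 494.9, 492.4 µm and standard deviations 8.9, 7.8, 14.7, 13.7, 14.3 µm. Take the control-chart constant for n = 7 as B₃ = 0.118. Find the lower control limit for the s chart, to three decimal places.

s̄ = (8.9 + 7.8 + 14.7 + 13.7 + 14.3) / 5 = 11.8800
LCL_s = B₃·s̄ = 0.118 × 11.8800 = 1.4018

1.402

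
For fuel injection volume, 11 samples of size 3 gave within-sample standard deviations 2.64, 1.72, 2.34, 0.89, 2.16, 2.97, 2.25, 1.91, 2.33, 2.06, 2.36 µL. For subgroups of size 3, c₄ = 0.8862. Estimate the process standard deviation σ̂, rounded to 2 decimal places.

s̄ = (2.64 + 1.72 + 2.34 + 0.89 + 2.16 + 2.97 + 2.25 + 1.91 + 2.33 + 2.06 + 2.36) / 11 = 2.1482
σ̂ = s̄ / c₄ = 2.1482 / 0.8862 = 2.4240

2.42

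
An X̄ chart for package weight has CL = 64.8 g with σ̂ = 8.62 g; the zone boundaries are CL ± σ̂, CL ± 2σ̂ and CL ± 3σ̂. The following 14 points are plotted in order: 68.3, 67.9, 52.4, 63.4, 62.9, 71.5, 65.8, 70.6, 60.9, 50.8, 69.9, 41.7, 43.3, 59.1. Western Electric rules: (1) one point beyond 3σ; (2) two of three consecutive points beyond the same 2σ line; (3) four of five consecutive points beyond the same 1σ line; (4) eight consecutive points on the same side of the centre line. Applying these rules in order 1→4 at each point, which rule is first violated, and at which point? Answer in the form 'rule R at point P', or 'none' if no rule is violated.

rule 2 at point 13

Zone of each point (C = within 1σ̂, B = 1σ̂–2σ̂, A = 2σ̂–3σ̂, * = beyond 3σ̂; sign = side of CL): 1:+C, 2:+C, 3:-B, 4:-C, 5:-C, 6:+C, 7:+C, 8:+C, 9:-C, 10:-B, 11:+C, 12:-A, 13:-A, 14:-C
Rule 2 (two of three consecutive points beyond the same 2σ limit) is satisfied at point 13.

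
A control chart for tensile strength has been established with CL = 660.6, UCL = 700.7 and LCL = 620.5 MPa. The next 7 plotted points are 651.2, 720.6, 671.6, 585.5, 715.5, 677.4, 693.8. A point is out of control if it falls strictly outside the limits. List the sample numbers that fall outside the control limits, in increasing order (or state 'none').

Compare each point to [620.5, 700.7]: sample 2 = 720.6 > UCL; sample 4 = 585.5 < LCL; sample 5 = 715.5 > UCL.

2, 4, 5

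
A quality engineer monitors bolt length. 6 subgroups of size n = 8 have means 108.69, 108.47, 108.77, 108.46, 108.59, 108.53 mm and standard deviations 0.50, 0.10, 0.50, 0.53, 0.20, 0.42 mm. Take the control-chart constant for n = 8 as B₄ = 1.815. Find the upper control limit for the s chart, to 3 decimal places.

0.681

s̄ = (0.50 + 0.10 + 0.50 + 0.53 + 0.20 + 0.42) / 6 = 0.3750
UCL_s = B₄·s̄ = 1.815 × 0.3750 = 0.6806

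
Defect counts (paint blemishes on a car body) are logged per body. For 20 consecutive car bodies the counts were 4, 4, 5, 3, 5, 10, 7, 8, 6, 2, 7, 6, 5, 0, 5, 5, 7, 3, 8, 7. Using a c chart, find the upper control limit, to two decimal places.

c̄ = (4 + 4 + 5 + 3 + 5 + 10 + 7 + 8 + 6 + 2 + 7 + 6 + 5 + 0 + 5 + 5 + 7 + 3 + 8 + 7) / 20 = 107 / 20 = 5.3500
UCL = c̄ + 3√c̄ = 5.3500 + 3 × √5.3500 = 5.3500 + 3 × 2.3130 = 12.2890

12.29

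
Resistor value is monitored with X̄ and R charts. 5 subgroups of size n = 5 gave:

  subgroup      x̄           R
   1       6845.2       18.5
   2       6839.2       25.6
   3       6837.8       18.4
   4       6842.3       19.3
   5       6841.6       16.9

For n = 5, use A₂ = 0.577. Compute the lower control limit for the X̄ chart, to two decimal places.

6829.83

X̄̄ = (6845.2 + 6839.2 + 6837.8 + 6842.3 + 6841.6) / 5 = 34206.1000 / 5 = 6841.2200
R̄ = (18.5 + 25.6 + 18.4 + 19.3 + 16.9) / 5 = 98.7000 / 5 = 19.7400
LCL = X̄̄ − A₂·R̄ = 6841.2200 − 0.577 × 19.7400 = 6829.8300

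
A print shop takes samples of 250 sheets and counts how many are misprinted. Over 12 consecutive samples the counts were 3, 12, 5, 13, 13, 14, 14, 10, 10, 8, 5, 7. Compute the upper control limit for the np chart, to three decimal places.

p̄ = Σdᵢ / (k·n) = 114 / (12 × 250) = 0.03800
UCL = np̄ + 3·√(np̄(1−p̄)) = 9.5000 + 3 × √(9.5000×0.96200) = 9.5000 + 3 × 3.0231 = 18.5692

18.569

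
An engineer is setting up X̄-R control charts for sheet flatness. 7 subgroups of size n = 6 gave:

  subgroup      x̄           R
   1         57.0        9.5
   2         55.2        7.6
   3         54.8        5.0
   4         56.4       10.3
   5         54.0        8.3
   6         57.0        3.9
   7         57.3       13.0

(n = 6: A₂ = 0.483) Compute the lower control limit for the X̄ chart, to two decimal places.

51.98

X̄̄ = (57.0 + 55.2 + 54.8 + 56.4 + 54.0 + 57.0 + 57.3) / 7 = 391.7000 / 7 = 55.9571
R̄ = (9.5 + 7.6 + 5.0 + 10.3 + 8.3 + 3.9 + 13.0) / 7 = 57.6000 / 7 = 8.2286
LCL = X̄̄ − A₂·R̄ = 55.9571 − 0.483 × 8.2286 = 51.9827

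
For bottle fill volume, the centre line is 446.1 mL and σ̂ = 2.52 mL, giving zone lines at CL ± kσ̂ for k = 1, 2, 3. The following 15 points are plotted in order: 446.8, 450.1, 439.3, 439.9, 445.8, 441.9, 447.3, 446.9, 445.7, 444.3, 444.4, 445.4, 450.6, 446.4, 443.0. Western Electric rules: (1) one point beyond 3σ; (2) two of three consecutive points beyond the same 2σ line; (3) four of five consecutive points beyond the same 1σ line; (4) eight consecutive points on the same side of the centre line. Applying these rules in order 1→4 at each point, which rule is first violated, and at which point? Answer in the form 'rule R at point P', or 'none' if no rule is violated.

rule 2 at point 4

Zone of each point (C = within 1σ̂, B = 1σ̂–2σ̂, A = 2σ̂–3σ̂, * = beyond 3σ̂; sign = side of CL): 1:+C, 2:+B, 3:-A, 4:-A, 5:-C, 6:-B, 7:+C, 8:+C, 9:-C, 10:-C, 11:-C, 12:-C, 13:+B, 14:+C, 15:-B
Rule 2 (two of three consecutive points beyond the same 2σ limit) is satisfied at point 4.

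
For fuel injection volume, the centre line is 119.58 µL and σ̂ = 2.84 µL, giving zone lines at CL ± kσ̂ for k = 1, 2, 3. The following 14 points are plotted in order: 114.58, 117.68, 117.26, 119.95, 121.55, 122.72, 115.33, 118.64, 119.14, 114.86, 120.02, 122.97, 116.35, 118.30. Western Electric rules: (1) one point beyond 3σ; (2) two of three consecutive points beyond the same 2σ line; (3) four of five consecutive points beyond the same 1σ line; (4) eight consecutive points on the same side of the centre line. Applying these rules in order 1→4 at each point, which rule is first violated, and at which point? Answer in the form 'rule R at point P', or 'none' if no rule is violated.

Zone of each point (C = within 1σ̂, B = 1σ̂–2σ̂, A = 2σ̂–3σ̂, * = beyond 3σ̂; sign = side of CL): 1:-B, 2:-C, 3:-C, 4:+C, 5:+C, 6:+B, 7:-B, 8:-C, 9:-C, 10:-B, 11:+C, 12:+B, 13:-B, 14:-C
No rule fires across all 14 points.

none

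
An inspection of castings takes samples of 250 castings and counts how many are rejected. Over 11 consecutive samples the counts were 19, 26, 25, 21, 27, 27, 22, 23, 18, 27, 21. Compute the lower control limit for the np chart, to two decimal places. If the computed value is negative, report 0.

p̄ = Σdᵢ / (k·n) = 256 / (11 × 250) = 0.09309
LCL = np̄ − 3·√(np̄(1−p̄)) = 23.2727 − 3 × 4.5942 = 9.4903

9.49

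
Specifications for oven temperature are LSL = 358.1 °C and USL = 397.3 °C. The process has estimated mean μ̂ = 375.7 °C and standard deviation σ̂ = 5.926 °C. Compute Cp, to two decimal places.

1.10

Cp = (USL − LSL) / (6σ̂) = (397.3 − 358.1) / (6 × 5.926) = 39.2000 / 35.5560 = 1.1025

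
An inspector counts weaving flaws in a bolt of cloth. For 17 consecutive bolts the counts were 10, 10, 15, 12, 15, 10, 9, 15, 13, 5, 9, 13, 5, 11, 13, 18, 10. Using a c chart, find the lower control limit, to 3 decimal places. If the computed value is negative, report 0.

1.245

c̄ = (10 + 10 + 15 + 12 + 15 + 10 + 9 + 15 + 13 + 5 + 9 + 13 + 5 + 11 + 13 + 18 + 10) / 17 = 193 / 17 = 11.3529
LCL = c̄ − 3√c̄ = 11.3529 − 3 × 3.3694 = 1.2447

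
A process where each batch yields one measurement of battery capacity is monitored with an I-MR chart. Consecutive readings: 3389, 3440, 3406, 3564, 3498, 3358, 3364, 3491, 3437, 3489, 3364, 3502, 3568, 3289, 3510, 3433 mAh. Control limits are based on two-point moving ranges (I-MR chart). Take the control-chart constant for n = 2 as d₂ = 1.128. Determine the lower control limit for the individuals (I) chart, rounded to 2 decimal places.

X̄ = (3389 + 3440 + 3406 + 3564 + 3498 + 3358 + 3364 + 3491 + 3437 + 3489 + 3364 + 3502 + 3568 + 3289 + 3510 + 3433) / 16 = 3443.8750
Moving ranges: 51, 34, 158, 66, 140, 6, 127, 54, 52, 125, 138, 66, 279, 221, 77; M̄R̄ = 1594.0000 / 15 = 106.2667
LCL = X̄ − 3·M̄R̄/d₂ = 3443.8750 − 3 × 106.2667 / 1.128 = 3161.2509

3161.25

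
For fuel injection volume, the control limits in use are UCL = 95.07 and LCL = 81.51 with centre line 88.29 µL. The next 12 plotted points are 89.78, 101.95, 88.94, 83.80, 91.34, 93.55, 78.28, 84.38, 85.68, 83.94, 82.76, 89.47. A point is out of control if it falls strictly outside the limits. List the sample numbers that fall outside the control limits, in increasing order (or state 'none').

2, 7

Compare each point to [81.51, 95.07]: sample 2 = 101.95 > UCL; sample 7 = 78.28 < LCL.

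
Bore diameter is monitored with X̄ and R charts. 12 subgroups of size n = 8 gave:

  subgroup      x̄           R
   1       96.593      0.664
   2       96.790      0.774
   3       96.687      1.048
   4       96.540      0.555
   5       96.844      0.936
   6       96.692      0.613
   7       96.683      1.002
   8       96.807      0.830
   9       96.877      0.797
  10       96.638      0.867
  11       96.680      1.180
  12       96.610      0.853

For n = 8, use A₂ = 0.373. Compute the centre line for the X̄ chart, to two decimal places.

96.70

X̄̄ = (96.593 + 96.790 + 96.687 + 96.540 + 96.844 + 96.692 + 96.683 + 96.807 + 96.877 + 96.638 + 96.680 + 96.610) / 12 = 1160.4410 / 12 = 96.7034
CL = X̄̄ = 96.7034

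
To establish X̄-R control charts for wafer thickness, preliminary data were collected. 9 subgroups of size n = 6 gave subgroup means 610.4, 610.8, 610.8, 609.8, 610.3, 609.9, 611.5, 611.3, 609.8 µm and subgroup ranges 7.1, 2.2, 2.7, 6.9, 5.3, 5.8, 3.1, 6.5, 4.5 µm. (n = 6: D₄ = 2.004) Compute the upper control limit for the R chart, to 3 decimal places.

R̄ = (7.1 + 2.2 + 2.7 + 6.9 + 5.3 + 5.8 + 3.1 + 6.5 + 4.5) / 9 = 44.1000 / 9 = 4.9000
UCL_R = D₄·R̄ = 2.004 × 4.9000 = 9.8196

9.820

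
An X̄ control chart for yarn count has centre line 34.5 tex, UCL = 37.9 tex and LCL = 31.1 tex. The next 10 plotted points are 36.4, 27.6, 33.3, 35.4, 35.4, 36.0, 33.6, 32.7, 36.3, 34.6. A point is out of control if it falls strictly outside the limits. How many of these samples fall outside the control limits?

Compare each point to [31.1, 37.9]: sample 2 = 27.6 < LCL.

1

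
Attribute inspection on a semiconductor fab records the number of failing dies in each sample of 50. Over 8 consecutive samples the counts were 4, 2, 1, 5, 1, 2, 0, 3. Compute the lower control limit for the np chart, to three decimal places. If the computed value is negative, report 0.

0.000

p̄ = Σdᵢ / (k·n) = 18 / (8 × 50) = 0.04500
LCL = np̄ − 3·√(np̄(1−p̄)) = 2.2500 − 3 × 1.4659 = -2.1476 → 0 (negative, so LCL = 0)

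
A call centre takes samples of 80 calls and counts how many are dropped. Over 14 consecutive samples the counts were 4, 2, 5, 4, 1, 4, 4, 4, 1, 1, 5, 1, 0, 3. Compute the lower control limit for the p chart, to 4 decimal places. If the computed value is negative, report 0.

0.0000

p̄ = Σdᵢ / (k·n) = 39 / (14 × 80) = 0.03482
LCL = p̄ − 3·√(p̄(1−p̄)/n) = 0.03482 − 3 × 0.02050 = -0.02667 → 0 (negative, so LCL = 0)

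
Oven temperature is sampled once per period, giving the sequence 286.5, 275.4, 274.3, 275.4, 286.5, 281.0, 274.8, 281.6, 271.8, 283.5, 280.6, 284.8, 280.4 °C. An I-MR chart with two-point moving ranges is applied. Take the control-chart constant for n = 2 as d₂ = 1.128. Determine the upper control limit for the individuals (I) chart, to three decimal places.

X̄ = (286.5 + 275.4 + 274.3 + 275.4 + 286.5 + 281.0 + 274.8 + 281.6 + 271.8 + 283.5 + 280.6 + 284.8 + 280.4) / 13 = 279.7385
Moving ranges: 11.1, 1.1, 1.1, 11.1, 5.5, 6.2, 6.8, 9.8, 11.7, 2.9, 4.2, 4.4; M̄R̄ = 75.9000 / 12 = 6.3250
UCL = X̄ + 3·M̄R̄/d₂ = 279.7385 + 3 × 6.3250 / 1.128 = 296.5603

296.560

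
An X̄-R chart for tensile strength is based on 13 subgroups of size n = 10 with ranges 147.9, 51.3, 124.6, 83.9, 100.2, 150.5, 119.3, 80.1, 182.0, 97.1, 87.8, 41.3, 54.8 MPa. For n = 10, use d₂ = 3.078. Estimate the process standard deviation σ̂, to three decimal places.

R̄ = (147.9 + 51.3 + 124.6 + 83.9 + 100.2 + 150.5 + 119.3 + 80.1 + 182.0 + 97.1 + 87.8 + 41.3 + 54.8) / 13 = 101.6000
σ̂ = R̄ / d₂ = 101.6000 / 3.078 = 33.0084

33.008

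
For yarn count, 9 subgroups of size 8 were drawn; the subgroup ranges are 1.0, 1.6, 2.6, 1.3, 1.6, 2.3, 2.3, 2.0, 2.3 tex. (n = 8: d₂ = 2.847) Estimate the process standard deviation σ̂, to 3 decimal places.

0.663

R̄ = (1.0 + 1.6 + 2.6 + 1.3 + 1.6 + 2.3 + 2.3 + 2.0 + 2.3) / 9 = 1.8889
σ̂ = R̄ / d₂ = 1.8889 / 2.847 = 0.6635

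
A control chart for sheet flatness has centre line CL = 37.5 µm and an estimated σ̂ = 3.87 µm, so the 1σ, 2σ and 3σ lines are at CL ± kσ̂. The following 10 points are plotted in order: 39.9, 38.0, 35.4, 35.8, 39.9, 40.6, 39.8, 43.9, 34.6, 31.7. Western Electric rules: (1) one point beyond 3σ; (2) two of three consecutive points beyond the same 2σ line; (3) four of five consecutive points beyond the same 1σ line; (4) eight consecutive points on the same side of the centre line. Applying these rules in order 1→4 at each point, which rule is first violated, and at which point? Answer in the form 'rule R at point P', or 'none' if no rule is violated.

Zone of each point (C = within 1σ̂, B = 1σ̂–2σ̂, A = 2σ̂–3σ̂, * = beyond 3σ̂; sign = side of CL): 1:+C, 2:+C, 3:-C, 4:-C, 5:+C, 6:+C, 7:+C, 8:+B, 9:-C, 10:-B
No rule fires across all 10 points.

none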